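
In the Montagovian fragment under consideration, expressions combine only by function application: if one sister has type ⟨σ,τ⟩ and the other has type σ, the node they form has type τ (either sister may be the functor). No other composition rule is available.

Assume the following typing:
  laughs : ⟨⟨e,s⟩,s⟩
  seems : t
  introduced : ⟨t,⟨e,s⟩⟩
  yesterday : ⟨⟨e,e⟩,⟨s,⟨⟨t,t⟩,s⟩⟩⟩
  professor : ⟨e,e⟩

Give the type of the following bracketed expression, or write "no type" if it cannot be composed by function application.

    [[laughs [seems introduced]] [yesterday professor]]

At [seems introduced], introduced : ⟨t,⟨e,s⟩⟩ takes seems : t, giving ⟨e,s⟩.
At [laughs [seems introduced]], laughs : ⟨⟨e,s⟩,s⟩ takes [seems introduced] : ⟨e,s⟩, giving s.
At [yesterday professor], yesterday : ⟨⟨e,e⟩,⟨s,⟨⟨t,t⟩,s⟩⟩⟩ takes professor : ⟨e,e⟩, giving ⟨s,⟨⟨t,t⟩,s⟩⟩.
At [[laughs [seems introduced]] [yesterday professor]], [yesterday professor] : ⟨s,⟨⟨t,t⟩,s⟩⟩ takes [laughs [seems introduced]] : s, giving ⟨⟨t,t⟩,s⟩.

⟨⟨t,t⟩,s⟩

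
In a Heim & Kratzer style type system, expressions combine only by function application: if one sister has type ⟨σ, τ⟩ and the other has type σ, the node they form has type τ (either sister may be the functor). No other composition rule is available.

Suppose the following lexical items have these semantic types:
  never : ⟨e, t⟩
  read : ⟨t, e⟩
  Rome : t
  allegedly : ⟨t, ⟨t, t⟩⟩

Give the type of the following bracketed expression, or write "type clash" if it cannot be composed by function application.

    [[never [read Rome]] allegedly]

At [read Rome], read : ⟨t, e⟩ takes Rome : t, giving e.
At [never [read Rome]], never : ⟨e, t⟩ takes [read Rome] : e, giving t.
At [[never [read Rome]] allegedly], allegedly : ⟨t, ⟨t, t⟩⟩ takes [never [read Rome]] : t, giving ⟨t, t⟩.

⟨t, t⟩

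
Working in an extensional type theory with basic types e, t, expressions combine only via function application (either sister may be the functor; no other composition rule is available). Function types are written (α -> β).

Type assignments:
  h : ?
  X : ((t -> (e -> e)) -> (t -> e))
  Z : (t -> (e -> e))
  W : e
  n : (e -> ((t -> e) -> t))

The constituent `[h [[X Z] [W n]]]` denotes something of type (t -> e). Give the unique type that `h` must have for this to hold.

(t -> (t -> e))

[h [[X Z] [W n]]] is required to be (t -> e). [[X Z] [W n]] : t cannot yield (t -> e) as functor, so h : (t -> (t -> e)).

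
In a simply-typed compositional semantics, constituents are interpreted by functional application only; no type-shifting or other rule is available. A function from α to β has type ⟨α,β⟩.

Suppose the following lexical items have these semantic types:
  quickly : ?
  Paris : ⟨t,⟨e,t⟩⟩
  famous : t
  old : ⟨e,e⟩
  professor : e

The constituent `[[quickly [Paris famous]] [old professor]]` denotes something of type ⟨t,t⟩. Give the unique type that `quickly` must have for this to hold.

[[quickly [Paris famous]] [old professor]] is required to be ⟨t,t⟩. [old professor] : e cannot yield ⟨t,t⟩ as functor, so [quickly [Paris famous]] : ⟨e,⟨t,t⟩⟩.
[quickly [Paris famous]] is required to be ⟨e,⟨t,t⟩⟩. [Paris famous] : ⟨e,t⟩ cannot yield ⟨e,⟨t,t⟩⟩ as functor, so quickly : ⟨⟨e,t⟩,⟨e,⟨t,t⟩⟩⟩.

⟨⟨e,t⟩,⟨e,⟨t,t⟩⟩⟩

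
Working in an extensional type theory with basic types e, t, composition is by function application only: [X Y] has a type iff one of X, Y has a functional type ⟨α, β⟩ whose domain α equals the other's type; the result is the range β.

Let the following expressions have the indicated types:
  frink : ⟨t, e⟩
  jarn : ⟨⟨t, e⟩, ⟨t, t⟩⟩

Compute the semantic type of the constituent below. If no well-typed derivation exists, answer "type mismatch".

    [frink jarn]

[frink jarn]: jarn is ⟨⟨t, e⟩, ⟨t, t⟩⟩, frink is ⟨t, e⟩; result ⟨t, t⟩.

⟨t, t⟩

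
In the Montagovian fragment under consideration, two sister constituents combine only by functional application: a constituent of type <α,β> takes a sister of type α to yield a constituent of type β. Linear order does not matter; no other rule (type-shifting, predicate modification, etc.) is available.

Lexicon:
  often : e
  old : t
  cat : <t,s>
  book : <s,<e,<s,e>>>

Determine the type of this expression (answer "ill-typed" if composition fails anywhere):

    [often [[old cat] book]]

<s,e>

[old cat]: functor cat : <t,s>, argument old : t; result s.
[[old cat] book]: functor book : <s,<e,<s,e>>>, argument [old cat] : s; result <e,<s,e>>.
[often [[old cat] book]]: functor [[old cat] book] : <e,<s,e>>, argument often : e; result <s,e>.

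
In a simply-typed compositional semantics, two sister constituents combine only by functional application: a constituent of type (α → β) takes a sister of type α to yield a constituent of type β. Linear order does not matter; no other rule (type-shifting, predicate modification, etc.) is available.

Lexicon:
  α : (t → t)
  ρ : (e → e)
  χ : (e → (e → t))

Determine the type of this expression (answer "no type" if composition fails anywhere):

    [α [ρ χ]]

no type

[ρ χ]: (e → e) with (e → (e → t)) — neither is a function whose domain matches the other; composition fails here.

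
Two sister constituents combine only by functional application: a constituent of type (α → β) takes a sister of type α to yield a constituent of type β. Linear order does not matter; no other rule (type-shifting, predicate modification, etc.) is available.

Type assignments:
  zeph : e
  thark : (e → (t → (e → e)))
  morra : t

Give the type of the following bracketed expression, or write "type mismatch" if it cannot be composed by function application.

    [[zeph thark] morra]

[zeph thark] — thark of type (e → (t → (e → e))) combines with zeph of type e: type (t → (e → e)).
[[zeph thark] morra] — [zeph thark] of type (t → (e → e)) combines with morra of type t: type (e → e).

(e → e)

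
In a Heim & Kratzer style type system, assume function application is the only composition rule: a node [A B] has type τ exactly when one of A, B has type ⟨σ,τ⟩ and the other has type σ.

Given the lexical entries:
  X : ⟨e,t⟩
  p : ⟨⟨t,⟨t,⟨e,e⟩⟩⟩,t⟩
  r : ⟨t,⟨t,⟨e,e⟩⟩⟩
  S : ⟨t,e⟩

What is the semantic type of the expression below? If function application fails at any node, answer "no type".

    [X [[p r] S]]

t

[p r]: ⟨⟨t,⟨t,⟨e,e⟩⟩⟩,t⟩ applied to ⟨t,⟨t,⟨e,e⟩⟩⟩ yields t.
[[p r] S]: ⟨t,e⟩ applied to t yields e.
[X [[p r] S]]: ⟨e,t⟩ applied to e yields t.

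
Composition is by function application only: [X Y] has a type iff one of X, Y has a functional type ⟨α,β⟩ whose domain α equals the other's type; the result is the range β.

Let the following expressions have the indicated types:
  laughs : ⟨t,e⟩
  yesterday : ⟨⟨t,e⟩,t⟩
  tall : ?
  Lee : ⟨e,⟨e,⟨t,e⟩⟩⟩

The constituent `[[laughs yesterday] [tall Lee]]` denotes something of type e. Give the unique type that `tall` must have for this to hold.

For [[laughs yesterday] [tall Lee]] to have type e with [laughs yesterday] of type t, [tall Lee] must be the function: [tall Lee] : ⟨t,e⟩.
For [tall Lee] to have type ⟨t,e⟩ with Lee of type ⟨e,⟨e,⟨t,e⟩⟩⟩, tall must be the function: tall : ⟨⟨e,⟨e,⟨t,e⟩⟩⟩,⟨t,e⟩⟩.

⟨⟨e,⟨e,⟨t,e⟩⟩⟩,⟨t,e⟩⟩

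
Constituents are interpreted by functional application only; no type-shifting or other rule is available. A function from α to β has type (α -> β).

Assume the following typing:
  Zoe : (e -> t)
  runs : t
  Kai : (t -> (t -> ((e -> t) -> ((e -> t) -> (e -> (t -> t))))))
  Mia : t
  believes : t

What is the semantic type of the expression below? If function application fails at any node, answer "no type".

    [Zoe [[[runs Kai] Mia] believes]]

[runs Kai]: Kai is (t -> (t -> ((e -> t) -> ((e -> t) -> (e -> (t -> t)))))), runs is t; result (t -> ((e -> t) -> ((e -> t) -> (e -> (t -> t))))).
[[runs Kai] Mia]: [runs Kai] is (t -> ((e -> t) -> ((e -> t) -> (e -> (t -> t))))), Mia is t; result ((e -> t) -> ((e -> t) -> (e -> (t -> t)))).
At [[[runs Kai] Mia] believes]: neither ((e -> t) -> ((e -> t) -> (e -> (t -> t)))) nor t can take the other as argument; the node is ill-typed.

no type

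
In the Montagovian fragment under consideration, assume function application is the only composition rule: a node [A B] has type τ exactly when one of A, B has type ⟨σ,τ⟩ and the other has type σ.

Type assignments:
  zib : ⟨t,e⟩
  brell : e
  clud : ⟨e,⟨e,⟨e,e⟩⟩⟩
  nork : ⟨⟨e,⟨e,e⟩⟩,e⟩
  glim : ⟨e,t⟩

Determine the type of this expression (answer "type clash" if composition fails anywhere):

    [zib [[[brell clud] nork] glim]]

[brell clud]: clud is ⟨e,⟨e,⟨e,e⟩⟩⟩, brell is e; result ⟨e,⟨e,e⟩⟩.
[[brell clud] nork]: nork is ⟨⟨e,⟨e,e⟩⟩,e⟩, [brell clud] is ⟨e,⟨e,e⟩⟩; result e.
[[[brell clud] nork] glim]: glim is ⟨e,t⟩, [[brell clud] nork] is e; result t.
[zib [[[brell clud] nork] glim]]: zib is ⟨t,e⟩, [[[brell clud] nork] glim] is t; result e.

e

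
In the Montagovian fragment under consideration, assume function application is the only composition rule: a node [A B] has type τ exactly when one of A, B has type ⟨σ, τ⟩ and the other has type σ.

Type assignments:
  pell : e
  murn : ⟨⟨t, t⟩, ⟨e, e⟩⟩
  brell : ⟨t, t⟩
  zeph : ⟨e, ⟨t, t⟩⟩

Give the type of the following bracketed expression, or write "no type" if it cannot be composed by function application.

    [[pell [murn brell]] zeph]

[murn brell] — murn of type ⟨⟨t, t⟩, ⟨e, e⟩⟩ combines with brell of type ⟨t, t⟩: type ⟨e, e⟩.
[pell [murn brell]] — [murn brell] of type ⟨e, e⟩ combines with pell of type e: type e.
[[pell [murn brell]] zeph] — zeph of type ⟨e, ⟨t, t⟩⟩ combines with [pell [murn brell]] of type e: type ⟨t, t⟩.

⟨t, t⟩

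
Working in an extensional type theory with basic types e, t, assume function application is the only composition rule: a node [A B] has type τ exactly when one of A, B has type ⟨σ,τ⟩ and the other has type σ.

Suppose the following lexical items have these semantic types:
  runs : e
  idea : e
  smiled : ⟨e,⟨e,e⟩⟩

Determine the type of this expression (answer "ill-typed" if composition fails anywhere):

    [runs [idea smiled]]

[idea smiled] — smiled of type ⟨e,⟨e,e⟩⟩ combines with idea of type e: type ⟨e,e⟩.
[runs [idea smiled]] — [idea smiled] of type ⟨e,e⟩ combines with runs of type e: type e.

e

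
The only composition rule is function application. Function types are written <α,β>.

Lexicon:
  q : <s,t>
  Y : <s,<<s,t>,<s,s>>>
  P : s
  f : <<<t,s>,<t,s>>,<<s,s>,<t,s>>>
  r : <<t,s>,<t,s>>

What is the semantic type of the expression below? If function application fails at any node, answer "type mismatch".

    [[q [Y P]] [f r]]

[Y P]: functor Y : <s,<<s,t>,<s,s>>>, argument P : s; result <<s,t>,<s,s>>.
[q [Y P]]: functor [Y P] : <<s,t>,<s,s>>, argument q : <s,t>; result <s,s>.
[f r]: functor f : <<<t,s>,<t,s>>,<<s,s>,<t,s>>>, argument r : <<t,s>,<t,s>>; result <<s,s>,<t,s>>.
[[q [Y P]] [f r]]: functor [f r] : <<s,s>,<t,s>>, argument [q [Y P]] : <s,s>; result <t,s>.

<t,s>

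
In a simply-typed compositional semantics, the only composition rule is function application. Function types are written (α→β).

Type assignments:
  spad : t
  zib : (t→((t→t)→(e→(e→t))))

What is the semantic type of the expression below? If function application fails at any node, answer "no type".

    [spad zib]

[spad zib]: (t→((t→t)→(e→(e→t)))) applied to t yields ((t→t)→(e→(e→t))).

((t→t)→(e→(e→t)))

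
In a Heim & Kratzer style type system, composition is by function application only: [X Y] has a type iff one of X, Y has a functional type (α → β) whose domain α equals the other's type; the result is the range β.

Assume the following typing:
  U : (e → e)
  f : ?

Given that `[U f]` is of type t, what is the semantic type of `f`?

((e → e) → t)

For [U f] to have type t with U of type (e → e), f must be the function: f : ((e → e) → t).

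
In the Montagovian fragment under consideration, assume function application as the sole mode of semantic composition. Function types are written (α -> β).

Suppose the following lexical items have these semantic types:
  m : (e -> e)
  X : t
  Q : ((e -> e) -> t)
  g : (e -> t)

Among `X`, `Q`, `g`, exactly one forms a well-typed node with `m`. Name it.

X : t — does not combine with m.
Q — combines: Q : ((e -> e) -> t) takes m : (e -> e) as argument, giving t.
g : (e -> t) — does not combine with m.

Q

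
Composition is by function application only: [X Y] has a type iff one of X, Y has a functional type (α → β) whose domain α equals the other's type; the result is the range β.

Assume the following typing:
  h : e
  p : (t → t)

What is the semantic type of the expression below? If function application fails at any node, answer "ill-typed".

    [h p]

[h p]: e and (t → t) cannot combine by function application — type clash.

ill-typed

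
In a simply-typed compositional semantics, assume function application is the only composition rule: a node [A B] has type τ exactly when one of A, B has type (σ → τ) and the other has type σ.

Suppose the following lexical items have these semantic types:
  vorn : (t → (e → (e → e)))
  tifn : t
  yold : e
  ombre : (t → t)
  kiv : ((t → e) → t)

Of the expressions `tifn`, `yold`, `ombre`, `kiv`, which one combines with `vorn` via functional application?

tifn

tifn — combines: vorn : (t → (e → (e → e))) takes tifn : t as argument, giving (e → (e → e)).
yold : e — vorn needs t; yold needs nothing (atomic); neither fits.
ombre : (t → t) — vorn needs t; ombre needs t; neither fits.
kiv : ((t → e) → t) — vorn needs t; kiv needs (t → e); neither fits.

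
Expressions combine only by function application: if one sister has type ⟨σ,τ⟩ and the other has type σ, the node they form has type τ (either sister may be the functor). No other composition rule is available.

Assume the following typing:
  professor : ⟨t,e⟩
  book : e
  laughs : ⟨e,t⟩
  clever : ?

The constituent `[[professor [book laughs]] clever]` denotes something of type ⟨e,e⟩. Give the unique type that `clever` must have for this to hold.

⟨e,⟨e,e⟩⟩

For [[professor [book laughs]] clever] to have type ⟨e,e⟩ with [professor [book laughs]] of type e, clever must be the function: clever : ⟨e,⟨e,e⟩⟩.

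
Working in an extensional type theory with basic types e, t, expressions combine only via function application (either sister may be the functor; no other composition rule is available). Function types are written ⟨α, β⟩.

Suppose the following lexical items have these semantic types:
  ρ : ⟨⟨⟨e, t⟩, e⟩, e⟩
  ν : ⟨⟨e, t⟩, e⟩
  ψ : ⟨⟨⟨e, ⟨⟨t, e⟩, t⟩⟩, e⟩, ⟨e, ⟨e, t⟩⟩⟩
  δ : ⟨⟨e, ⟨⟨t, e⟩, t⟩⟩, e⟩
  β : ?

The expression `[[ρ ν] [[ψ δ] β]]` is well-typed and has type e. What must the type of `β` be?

⟨⟨e, ⟨e, t⟩⟩, ⟨e, e⟩⟩

[[ρ ν] [[ψ δ] β]] is required to be e. [ρ ν] : e cannot yield e as functor, so [[ψ δ] β] : ⟨e, e⟩.
[[ψ δ] β] is required to be ⟨e, e⟩. [ψ δ] : ⟨e, ⟨e, t⟩⟩ cannot yield ⟨e, e⟩ as functor, so β : ⟨⟨e, ⟨e, t⟩⟩, ⟨e, e⟩⟩.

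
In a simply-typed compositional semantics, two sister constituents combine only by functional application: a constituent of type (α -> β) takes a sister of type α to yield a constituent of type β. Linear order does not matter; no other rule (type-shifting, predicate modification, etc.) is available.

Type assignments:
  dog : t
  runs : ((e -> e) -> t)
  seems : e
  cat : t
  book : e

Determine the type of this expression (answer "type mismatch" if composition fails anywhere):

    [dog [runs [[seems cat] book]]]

[seems cat]: e and t cannot combine by function application — type clash.

type mismatch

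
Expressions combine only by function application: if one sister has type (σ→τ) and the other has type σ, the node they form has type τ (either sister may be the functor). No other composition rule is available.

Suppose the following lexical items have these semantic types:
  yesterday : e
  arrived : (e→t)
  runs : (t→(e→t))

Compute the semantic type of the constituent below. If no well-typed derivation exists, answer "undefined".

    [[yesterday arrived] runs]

[yesterday arrived]: functor arrived : (e→t), argument yesterday : e; result t.
[[yesterday arrived] runs]: functor runs : (t→(e→t)), argument [yesterday arrived] : t; result (e→t).

(e→t)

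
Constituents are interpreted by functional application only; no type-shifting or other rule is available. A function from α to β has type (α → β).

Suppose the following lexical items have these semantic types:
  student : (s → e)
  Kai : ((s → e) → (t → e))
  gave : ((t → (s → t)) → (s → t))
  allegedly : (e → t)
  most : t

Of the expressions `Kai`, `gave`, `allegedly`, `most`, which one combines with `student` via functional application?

Kai — combines: Kai : ((s → e) → (t → e)) takes student : (s → e) as argument, giving (t → e).
gave : ((t → (s → t)) → (s → t)) — no; student wants s, and gave wants (t → (s → t)).
allegedly : (e → t) — no; student wants s, and allegedly wants e.
most : t — no; student wants s, and most wants nothing (atomic).

Kai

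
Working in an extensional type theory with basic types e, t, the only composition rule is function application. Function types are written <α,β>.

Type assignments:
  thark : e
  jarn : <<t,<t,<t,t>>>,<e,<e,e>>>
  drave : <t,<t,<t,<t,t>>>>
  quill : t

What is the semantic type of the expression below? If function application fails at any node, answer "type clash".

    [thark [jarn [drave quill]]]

<e,e>

[drave quill]: drave is <t,<t,<t,<t,t>>>>, quill is t; result <t,<t,<t,t>>>.
[jarn [drave quill]]: jarn is <<t,<t,<t,t>>>,<e,<e,e>>>, [drave quill] is <t,<t,<t,t>>>; result <e,<e,e>>.
[thark [jarn [drave quill]]]: [jarn [drave quill]] is <e,<e,e>>, thark is e; result <e,e>.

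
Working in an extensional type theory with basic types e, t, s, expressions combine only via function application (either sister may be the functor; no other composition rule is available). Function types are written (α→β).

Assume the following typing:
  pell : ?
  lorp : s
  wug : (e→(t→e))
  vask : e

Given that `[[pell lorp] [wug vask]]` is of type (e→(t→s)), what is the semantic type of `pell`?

(s→((t→e)→(e→(t→s))))

At [[pell lorp] [wug vask]] (required: (e→(t→s))): [wug vask] is (t→e), which is not a function with range (e→(t→s)); hence [pell lorp] is the functor — type ((t→e)→(e→(t→s))).
At [pell lorp] (required: ((t→e)→(e→(t→s)))): lorp is s, which is not a function with range ((t→e)→(e→(t→s))); hence pell is the functor — type (s→((t→e)→(e→(t→s)))).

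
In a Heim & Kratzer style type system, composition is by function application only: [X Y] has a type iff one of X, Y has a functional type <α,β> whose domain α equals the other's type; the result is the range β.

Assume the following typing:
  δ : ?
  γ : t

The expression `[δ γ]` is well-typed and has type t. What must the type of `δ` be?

[δ γ] is required to be t. γ : t cannot yield t as functor, so δ : <t,t>.

<t,t>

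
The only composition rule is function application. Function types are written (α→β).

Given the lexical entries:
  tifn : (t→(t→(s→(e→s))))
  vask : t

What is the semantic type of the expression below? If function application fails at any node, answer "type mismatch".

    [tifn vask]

[tifn vask]: tifn is (t→(t→(s→(e→s)))), vask is t; result (t→(s→(e→s))).

(t→(s→(e→s)))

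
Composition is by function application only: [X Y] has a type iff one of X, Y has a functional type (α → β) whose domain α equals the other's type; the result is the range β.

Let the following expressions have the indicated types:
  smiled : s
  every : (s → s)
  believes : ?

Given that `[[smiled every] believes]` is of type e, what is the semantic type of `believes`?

(s → e)

At [[smiled every] believes] (required: e): [smiled every] is s, which is not a function with range e; hence believes is the functor — type (s → e).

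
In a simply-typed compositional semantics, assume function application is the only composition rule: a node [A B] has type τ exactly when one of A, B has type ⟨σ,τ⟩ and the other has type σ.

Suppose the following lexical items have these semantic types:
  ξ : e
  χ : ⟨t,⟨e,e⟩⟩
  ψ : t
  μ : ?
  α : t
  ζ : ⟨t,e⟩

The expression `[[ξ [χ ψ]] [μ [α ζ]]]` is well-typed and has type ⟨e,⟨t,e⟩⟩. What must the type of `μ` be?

⟨e,⟨e,⟨e,⟨t,e⟩⟩⟩⟩

[[ξ [χ ψ]] [μ [α ζ]]] is required to be ⟨e,⟨t,e⟩⟩. [ξ [χ ψ]] : e cannot yield ⟨e,⟨t,e⟩⟩ as functor, so [μ [α ζ]] : ⟨e,⟨e,⟨t,e⟩⟩⟩.
[μ [α ζ]] is required to be ⟨e,⟨e,⟨t,e⟩⟩⟩. [α ζ] : e cannot yield ⟨e,⟨e,⟨t,e⟩⟩⟩ as functor, so μ : ⟨e,⟨e,⟨e,⟨t,e⟩⟩⟩⟩.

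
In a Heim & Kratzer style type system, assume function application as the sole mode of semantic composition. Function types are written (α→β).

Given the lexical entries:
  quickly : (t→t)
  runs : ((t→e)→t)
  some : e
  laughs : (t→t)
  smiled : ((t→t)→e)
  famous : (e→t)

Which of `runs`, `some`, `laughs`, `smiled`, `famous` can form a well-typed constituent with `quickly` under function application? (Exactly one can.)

smiled

runs : ((t→e)→t) — neither side's domain matches the other.
some : e — neither side's domain matches the other.
laughs : (t→t) — neither side's domain matches the other.
smiled — combines: smiled : ((t→t)→e) takes quickly : (t→t) as argument, giving e.
famous : (e→t) — neither side's domain matches the other.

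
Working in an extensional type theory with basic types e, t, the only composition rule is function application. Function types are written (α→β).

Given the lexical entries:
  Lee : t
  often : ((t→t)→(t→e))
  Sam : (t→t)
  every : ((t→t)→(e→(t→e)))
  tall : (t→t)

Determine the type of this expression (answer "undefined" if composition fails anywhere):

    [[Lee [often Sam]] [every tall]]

[often Sam]: often is ((t→t)→(t→e)), Sam is (t→t); result (t→e).
[Lee [often Sam]]: [often Sam] is (t→e), Lee is t; result e.
[every tall]: every is ((t→t)→(e→(t→e))), tall is (t→t); result (e→(t→e)).
[[Lee [often Sam]] [every tall]]: [every tall] is (e→(t→e)), [Lee [often Sam]] is e; result (t→e).

(t→e)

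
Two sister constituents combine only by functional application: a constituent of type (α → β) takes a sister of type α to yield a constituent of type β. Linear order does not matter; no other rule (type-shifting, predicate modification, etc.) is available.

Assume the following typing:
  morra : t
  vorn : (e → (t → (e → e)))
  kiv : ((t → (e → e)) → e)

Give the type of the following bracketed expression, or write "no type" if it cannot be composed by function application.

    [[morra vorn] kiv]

[morra vorn]: t with (e → (t → (e → e))) — neither is a function whose domain matches the other; composition fails here.

no type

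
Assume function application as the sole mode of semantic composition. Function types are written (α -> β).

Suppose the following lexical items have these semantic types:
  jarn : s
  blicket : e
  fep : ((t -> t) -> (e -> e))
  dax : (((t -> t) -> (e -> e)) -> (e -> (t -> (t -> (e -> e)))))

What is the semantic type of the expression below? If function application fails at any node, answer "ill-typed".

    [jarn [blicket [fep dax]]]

ill-typed

[fep dax] — dax of type (((t -> t) -> (e -> e)) -> (e -> (t -> (t -> (e -> e))))) combines with fep of type ((t -> t) -> (e -> e)): type (e -> (t -> (t -> (e -> e)))).
[blicket [fep dax]] — [fep dax] of type (e -> (t -> (t -> (e -> e)))) combines with blicket of type e: type (t -> (t -> (e -> e))).
At [jarn [blicket [fep dax]]]: neither s nor (t -> (t -> (e -> e))) can take the other as argument; the node is ill-typed.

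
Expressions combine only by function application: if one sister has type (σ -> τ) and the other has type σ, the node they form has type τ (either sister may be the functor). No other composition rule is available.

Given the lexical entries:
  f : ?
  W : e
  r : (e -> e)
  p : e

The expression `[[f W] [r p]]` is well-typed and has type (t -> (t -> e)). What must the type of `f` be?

At [[f W] [r p]] (required: (t -> (t -> e))): [r p] is e, which is not a function with range (t -> (t -> e)); hence [f W] is the functor — type (e -> (t -> (t -> e))).
At [f W] (required: (e -> (t -> (t -> e)))): W is e, which is not a function with range (e -> (t -> (t -> e))); hence f is the functor — type (e -> (e -> (t -> (t -> e)))).

(e -> (e -> (t -> (t -> e))))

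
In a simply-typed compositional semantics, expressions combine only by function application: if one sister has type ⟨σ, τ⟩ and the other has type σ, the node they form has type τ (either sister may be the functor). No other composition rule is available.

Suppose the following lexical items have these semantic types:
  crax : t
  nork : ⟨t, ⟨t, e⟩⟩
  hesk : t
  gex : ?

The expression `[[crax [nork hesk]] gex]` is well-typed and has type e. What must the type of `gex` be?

⟨e, e⟩

[[crax [nork hesk]] gex] is required to be e. [crax [nork hesk]] : e cannot yield e as functor, so gex : ⟨e, e⟩.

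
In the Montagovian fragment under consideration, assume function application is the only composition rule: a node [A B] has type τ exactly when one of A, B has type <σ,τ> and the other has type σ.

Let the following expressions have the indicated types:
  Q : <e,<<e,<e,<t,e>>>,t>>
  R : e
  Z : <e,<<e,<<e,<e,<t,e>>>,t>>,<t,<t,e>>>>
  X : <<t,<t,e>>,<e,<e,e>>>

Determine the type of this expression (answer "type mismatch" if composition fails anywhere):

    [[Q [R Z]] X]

[R Z]: functor Z : <e,<<e,<<e,<e,<t,e>>>,t>>,<t,<t,e>>>>, argument R : e; result <<e,<<e,<e,<t,e>>>,t>>,<t,<t,e>>>.
[Q [R Z]]: functor [R Z] : <<e,<<e,<e,<t,e>>>,t>>,<t,<t,e>>>, argument Q : <e,<<e,<e,<t,e>>>,t>>; result <t,<t,e>>.
[[Q [R Z]] X]: functor X : <<t,<t,e>>,<e,<e,e>>>, argument [Q [R Z]] : <t,<t,e>>; result <e,<e,e>>.

<e,<e,e>>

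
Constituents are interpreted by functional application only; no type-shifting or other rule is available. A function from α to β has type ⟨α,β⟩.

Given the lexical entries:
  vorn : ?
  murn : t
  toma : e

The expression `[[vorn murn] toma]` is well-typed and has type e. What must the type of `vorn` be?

⟨t,⟨e,e⟩⟩

[[vorn murn] toma] is required to be e. toma : e cannot yield e as functor, so [vorn murn] : ⟨e,e⟩.
[vorn murn] is required to be ⟨e,e⟩. murn : t cannot yield ⟨e,e⟩ as functor, so vorn : ⟨t,⟨e,e⟩⟩.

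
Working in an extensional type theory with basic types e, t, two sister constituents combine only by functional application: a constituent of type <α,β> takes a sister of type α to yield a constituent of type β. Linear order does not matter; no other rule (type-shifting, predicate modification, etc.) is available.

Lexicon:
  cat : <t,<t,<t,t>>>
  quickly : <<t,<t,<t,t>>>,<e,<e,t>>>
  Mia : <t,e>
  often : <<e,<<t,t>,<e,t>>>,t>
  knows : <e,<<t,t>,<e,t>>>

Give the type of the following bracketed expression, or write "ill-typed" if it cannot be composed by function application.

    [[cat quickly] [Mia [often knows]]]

[cat quickly]: quickly is <<t,<t,<t,t>>>,<e,<e,t>>>, cat is <t,<t,<t,t>>>; result <e,<e,t>>.
[often knows]: often is <<e,<<t,t>,<e,t>>>,t>, knows is <e,<<t,t>,<e,t>>>; result t.
[Mia [often knows]]: Mia is <t,e>, [often knows] is t; result e.
[[cat quickly] [Mia [often knows]]]: [cat quickly] is <e,<e,t>>, [Mia [often knows]] is e; result <e,t>.

<e,t>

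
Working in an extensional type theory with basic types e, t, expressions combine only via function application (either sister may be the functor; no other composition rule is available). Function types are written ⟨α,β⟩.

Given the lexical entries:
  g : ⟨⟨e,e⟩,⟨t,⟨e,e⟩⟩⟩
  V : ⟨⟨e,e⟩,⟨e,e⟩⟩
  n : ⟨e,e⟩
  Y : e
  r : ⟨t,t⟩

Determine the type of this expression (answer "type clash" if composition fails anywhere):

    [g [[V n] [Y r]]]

[V n]: ⟨⟨e,e⟩,⟨e,e⟩⟩ applied to ⟨e,e⟩ yields ⟨e,e⟩.
At [Y r]: neither e nor ⟨t,t⟩ can take the other as argument; the node is ill-typed.

type clash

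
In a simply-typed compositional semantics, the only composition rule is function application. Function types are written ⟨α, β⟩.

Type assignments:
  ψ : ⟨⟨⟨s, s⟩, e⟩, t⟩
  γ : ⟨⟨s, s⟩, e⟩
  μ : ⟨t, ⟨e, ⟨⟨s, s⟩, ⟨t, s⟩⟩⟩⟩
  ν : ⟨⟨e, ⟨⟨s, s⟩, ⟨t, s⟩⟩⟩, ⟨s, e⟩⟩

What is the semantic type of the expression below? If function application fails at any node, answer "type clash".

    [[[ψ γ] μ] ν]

[ψ γ] — ψ of type ⟨⟨⟨s, s⟩, e⟩, t⟩ combines with γ of type ⟨⟨s, s⟩, e⟩: type t.
[[ψ γ] μ] — μ of type ⟨t, ⟨e, ⟨⟨s, s⟩, ⟨t, s⟩⟩⟩⟩ combines with [ψ γ] of type t: type ⟨e, ⟨⟨s, s⟩, ⟨t, s⟩⟩⟩.
[[[ψ γ] μ] ν] — ν of type ⟨⟨e, ⟨⟨s, s⟩, ⟨t, s⟩⟩⟩, ⟨s, e⟩⟩ combines with [[ψ γ] μ] of type ⟨e, ⟨⟨s, s⟩, ⟨t, s⟩⟩⟩: type ⟨s, e⟩.

⟨s, e⟩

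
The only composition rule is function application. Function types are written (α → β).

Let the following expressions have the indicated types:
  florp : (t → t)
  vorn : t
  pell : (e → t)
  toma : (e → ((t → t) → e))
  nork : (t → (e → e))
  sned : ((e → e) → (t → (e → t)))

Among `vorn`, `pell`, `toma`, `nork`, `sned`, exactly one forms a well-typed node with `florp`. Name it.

vorn

vorn — combines: florp : (t → t) takes vorn : t as argument, giving t.
pell : (e → t) — florp needs t; pell needs e; neither fits.
toma : (e → ((t → t) → e)) — florp needs t; toma needs e; neither fits.
nork : (t → (e → e)) — florp needs t; nork needs t; neither fits.
sned : ((e → e) → (t → (e → t))) — florp needs t; sned needs (e → e); neither fits.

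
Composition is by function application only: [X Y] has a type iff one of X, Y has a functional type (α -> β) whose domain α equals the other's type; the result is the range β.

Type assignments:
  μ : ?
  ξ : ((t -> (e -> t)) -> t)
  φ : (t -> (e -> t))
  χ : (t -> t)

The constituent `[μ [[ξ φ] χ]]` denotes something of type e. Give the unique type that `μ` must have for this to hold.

At [μ [[ξ φ] χ]] (required: e): [[ξ φ] χ] is t, which is not a function with range e; hence μ is the functor — type (t -> e).

(t -> e)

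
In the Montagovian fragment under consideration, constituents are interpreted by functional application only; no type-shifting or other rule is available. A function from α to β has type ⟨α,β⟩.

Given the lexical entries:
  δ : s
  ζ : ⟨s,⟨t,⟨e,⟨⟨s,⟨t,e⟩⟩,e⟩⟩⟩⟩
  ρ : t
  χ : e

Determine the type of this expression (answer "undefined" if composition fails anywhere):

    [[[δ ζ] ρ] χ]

[δ ζ] — ζ of type ⟨s,⟨t,⟨e,⟨⟨s,⟨t,e⟩⟩,e⟩⟩⟩⟩ combines with δ of type s: type ⟨t,⟨e,⟨⟨s,⟨t,e⟩⟩,e⟩⟩⟩.
[[δ ζ] ρ] — [δ ζ] of type ⟨t,⟨e,⟨⟨s,⟨t,e⟩⟩,e⟩⟩⟩ combines with ρ of type t: type ⟨e,⟨⟨s,⟨t,e⟩⟩,e⟩⟩.
[[[δ ζ] ρ] χ] — [[δ ζ] ρ] of type ⟨e,⟨⟨s,⟨t,e⟩⟩,e⟩⟩ combines with χ of type e: type ⟨⟨s,⟨t,e⟩⟩,e⟩.

⟨⟨s,⟨t,e⟩⟩,e⟩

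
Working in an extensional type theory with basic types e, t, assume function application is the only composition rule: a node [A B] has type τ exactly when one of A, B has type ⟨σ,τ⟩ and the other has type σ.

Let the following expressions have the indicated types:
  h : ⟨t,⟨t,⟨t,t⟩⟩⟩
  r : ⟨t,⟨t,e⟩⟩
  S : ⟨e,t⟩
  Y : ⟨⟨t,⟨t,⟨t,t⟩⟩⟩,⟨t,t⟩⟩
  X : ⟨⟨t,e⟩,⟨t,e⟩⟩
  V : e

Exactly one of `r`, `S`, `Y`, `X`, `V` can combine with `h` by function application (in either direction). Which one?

r : ⟨t,⟨t,e⟩⟩ — no; h wants t, and r wants t.
S : ⟨e,t⟩ — no; h wants t, and S wants e.
Y — combines: Y : ⟨⟨t,⟨t,⟨t,t⟩⟩⟩,⟨t,t⟩⟩ takes h : ⟨t,⟨t,⟨t,t⟩⟩⟩ as argument, giving ⟨t,t⟩.
X : ⟨⟨t,e⟩,⟨t,e⟩⟩ — no; h wants t, and X wants ⟨t,e⟩.
V : e — no; h wants t, and V wants nothing (atomic).

Y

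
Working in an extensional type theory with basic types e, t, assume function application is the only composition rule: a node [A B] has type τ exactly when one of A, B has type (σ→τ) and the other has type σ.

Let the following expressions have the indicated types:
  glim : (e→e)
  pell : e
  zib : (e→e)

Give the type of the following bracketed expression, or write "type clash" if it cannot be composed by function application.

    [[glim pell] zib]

At [glim pell], glim : (e→e) takes pell : e, giving e.
At [[glim pell] zib], zib : (e→e) takes [glim pell] : e, giving e.

e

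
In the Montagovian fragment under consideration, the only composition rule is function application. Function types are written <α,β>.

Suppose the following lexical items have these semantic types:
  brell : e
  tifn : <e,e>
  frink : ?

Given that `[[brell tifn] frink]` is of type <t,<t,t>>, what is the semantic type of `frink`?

For [[brell tifn] frink] to have type <t,<t,t>> with [brell tifn] of type e, frink must be the function: frink : <e,<t,<t,t>>>.

<e,<t,<t,t>>>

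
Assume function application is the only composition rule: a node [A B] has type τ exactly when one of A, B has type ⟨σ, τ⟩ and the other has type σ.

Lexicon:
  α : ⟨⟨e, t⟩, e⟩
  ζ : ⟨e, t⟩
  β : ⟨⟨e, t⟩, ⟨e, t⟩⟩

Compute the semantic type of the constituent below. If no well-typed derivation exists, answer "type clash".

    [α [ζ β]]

[ζ β]: ⟨⟨e, t⟩, ⟨e, t⟩⟩ applied to ⟨e, t⟩ yields ⟨e, t⟩.
[α [ζ β]]: ⟨⟨e, t⟩, e⟩ applied to ⟨e, t⟩ yields e.

e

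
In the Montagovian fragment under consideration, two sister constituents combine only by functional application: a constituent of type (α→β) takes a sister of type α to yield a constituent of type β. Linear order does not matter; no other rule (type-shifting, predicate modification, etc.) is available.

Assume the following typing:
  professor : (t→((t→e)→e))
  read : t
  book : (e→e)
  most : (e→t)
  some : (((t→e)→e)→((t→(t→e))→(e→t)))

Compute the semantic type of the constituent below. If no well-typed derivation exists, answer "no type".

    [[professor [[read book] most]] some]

At [read book]: neither t nor (e→e) can take the other as argument; the node is ill-typed.

no type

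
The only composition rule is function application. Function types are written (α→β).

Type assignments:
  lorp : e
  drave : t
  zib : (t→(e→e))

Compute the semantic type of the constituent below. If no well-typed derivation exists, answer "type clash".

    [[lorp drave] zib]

type clash

[lorp drave]: e and t cannot combine by function application — type clash.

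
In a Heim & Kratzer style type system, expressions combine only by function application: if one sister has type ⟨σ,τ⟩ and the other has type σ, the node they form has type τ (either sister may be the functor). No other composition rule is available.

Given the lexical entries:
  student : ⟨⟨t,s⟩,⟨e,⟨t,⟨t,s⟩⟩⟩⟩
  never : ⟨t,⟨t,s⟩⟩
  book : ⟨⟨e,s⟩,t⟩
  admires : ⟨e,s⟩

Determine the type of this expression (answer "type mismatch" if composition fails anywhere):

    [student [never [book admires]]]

⟨e,⟨t,⟨t,s⟩⟩⟩

[book admires]: ⟨⟨e,s⟩,t⟩ applied to ⟨e,s⟩ yields t.
[never [book admires]]: ⟨t,⟨t,s⟩⟩ applied to t yields ⟨t,s⟩.
[student [never [book admires]]]: ⟨⟨t,s⟩,⟨e,⟨t,⟨t,s⟩⟩⟩⟩ applied to ⟨t,s⟩ yields ⟨e,⟨t,⟨t,s⟩⟩⟩.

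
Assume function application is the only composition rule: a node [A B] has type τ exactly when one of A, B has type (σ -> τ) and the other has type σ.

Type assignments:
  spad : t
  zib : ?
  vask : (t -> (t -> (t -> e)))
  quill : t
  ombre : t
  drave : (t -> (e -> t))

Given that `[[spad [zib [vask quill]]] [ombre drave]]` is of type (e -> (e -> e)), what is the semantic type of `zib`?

For [[spad [zib [vask quill]]] [ombre drave]] to have type (e -> (e -> e)) with [ombre drave] of type (e -> t), [spad [zib [vask quill]]] must be the function: [spad [zib [vask quill]]] : ((e -> t) -> (e -> (e -> e))).
For [spad [zib [vask quill]]] to have type ((e -> t) -> (e -> (e -> e))) with spad of type t, [zib [vask quill]] must be the function: [zib [vask quill]] : (t -> ((e -> t) -> (e -> (e -> e)))).
For [zib [vask quill]] to have type (t -> ((e -> t) -> (e -> (e -> e)))) with [vask quill] of type (t -> (t -> e)), zib must be the function: zib : ((t -> (t -> e)) -> (t -> ((e -> t) -> (e -> (e -> e))))).

((t -> (t -> e)) -> (t -> ((e -> t) -> (e -> (e -> e)))))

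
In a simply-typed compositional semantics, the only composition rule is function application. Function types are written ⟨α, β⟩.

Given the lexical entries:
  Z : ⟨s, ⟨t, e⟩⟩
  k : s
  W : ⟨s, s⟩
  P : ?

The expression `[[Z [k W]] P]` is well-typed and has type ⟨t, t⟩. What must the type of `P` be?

At [[Z [k W]] P] (required: ⟨t, t⟩): [Z [k W]] is ⟨t, e⟩, which is not a function with range ⟨t, t⟩; hence P is the functor — type ⟨⟨t, e⟩, ⟨t, t⟩⟩.

⟨⟨t, e⟩, ⟨t, t⟩⟩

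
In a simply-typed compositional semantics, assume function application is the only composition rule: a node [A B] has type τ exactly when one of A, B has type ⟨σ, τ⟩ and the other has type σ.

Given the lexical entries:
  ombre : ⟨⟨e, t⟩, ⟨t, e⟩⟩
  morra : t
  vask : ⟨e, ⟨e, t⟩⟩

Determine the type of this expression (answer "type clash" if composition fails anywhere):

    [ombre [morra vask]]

type clash

[morra vask]: t and ⟨e, ⟨e, t⟩⟩ cannot combine by function application — type clash.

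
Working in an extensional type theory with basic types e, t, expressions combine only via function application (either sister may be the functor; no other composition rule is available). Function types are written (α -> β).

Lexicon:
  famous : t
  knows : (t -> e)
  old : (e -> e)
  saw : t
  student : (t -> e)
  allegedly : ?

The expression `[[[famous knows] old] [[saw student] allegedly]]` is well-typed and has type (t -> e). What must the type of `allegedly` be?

At [[[famous knows] old] [[saw student] allegedly]] (required: (t -> e)): [[famous knows] old] is e, which is not a function with range (t -> e); hence [[saw student] allegedly] is the functor — type (e -> (t -> e)).
At [[saw student] allegedly] (required: (e -> (t -> e))): [saw student] is e, which is not a function with range (e -> (t -> e)); hence allegedly is the functor — type (e -> (e -> (t -> e))).

(e -> (e -> (t -> e)))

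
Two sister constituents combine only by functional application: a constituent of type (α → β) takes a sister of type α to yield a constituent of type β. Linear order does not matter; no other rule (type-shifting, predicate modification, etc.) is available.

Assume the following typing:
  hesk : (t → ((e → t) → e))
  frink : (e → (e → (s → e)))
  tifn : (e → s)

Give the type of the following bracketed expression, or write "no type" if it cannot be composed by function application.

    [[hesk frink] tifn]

At [hesk frink]: neither (t → ((e → t) → e)) nor (e → (e → (s → e))) can take the other as argument; the node is ill-typed.

no type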